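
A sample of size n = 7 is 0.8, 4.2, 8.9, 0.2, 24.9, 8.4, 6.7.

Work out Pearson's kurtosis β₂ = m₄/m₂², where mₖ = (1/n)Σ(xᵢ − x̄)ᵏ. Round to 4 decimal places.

3.7666

x̄ = 7.7286
Σ(xᵢ − x̄)² = 414.8743 ⇒ m₂ = 59.26776
Σ(xᵢ − x̄)⁴ = 92616.4873 ⇒ m₄ = 13230.92676
m₂² = 3512.66679
β₂ = m₄/m₂² = 13230.92676 / 3512.66679 ≈ 3.7666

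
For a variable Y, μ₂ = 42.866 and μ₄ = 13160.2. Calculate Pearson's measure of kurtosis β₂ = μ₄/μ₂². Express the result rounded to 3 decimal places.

μ₂² = 42.866² = 1837.49396
μ₄/μ₂² = 13160.2 / 1837.49396 = 7.16204
β₂ ≈ 7.162

7.162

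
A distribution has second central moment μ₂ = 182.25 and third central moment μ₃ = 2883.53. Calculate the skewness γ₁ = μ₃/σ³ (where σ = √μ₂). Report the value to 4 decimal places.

1.1720

σ = √μ₂ = √182.25 = 13.50000
σ³ = μ₂^(3/2) = 2460.37500
γ₁ = μ₃/σ³ = 2883.53 / 2460.37500 ≈ 1.1720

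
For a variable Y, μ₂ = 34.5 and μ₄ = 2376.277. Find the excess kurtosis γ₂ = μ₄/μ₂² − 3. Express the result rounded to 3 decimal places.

μ₂² = 34.5² = 1190.25000
μ₄/μ₂² = 2376.277 / 1190.25000 = 1.99645
γ₂ = 1.99645 − 3 ≈ -1.004

-1.004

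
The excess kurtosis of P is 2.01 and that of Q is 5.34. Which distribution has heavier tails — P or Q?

Higher excess kurtosis ⇒ heavier tails relative to the normal distribution.
2.01 vs 5.34: the larger is 5.34, so Q has heavier tails.

Q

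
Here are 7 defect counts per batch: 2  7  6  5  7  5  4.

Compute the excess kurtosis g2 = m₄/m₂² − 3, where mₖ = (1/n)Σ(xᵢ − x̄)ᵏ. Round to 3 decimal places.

x̄ = 5.1429
Σ(xᵢ − x̄)² = 18.8571 ⇒ m₂ = 2.69388
Σ(xᵢ − x̄)⁴ = 123.6035 ⇒ m₄ = 17.65764
m₂² = 7.25698
g2 = m₄/m₂² − 3 = 2.43320 − 3 ≈ -0.567

-0.567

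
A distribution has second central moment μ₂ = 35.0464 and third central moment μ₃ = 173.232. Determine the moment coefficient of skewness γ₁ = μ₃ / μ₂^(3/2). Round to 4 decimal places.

0.8350

σ = √μ₂ = √35.0464 = 5.92000
σ³ = μ₂^(3/2) = 207.47469
γ₁ = μ₃/σ³ = 173.232 / 207.47469 ≈ 0.8350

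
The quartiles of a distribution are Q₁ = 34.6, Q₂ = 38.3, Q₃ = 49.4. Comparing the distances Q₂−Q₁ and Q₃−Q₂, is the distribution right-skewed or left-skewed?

right-skewed

Q₂ − Q₁ = 3.7;  Q₃ − Q₂ = 11.1
Q₃ − Q₂ > Q₂ − Q₁ ⇒ the upper half is more spread out ⇒ right-skewed.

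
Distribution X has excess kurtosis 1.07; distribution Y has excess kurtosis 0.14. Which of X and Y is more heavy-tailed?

X

Higher excess kurtosis ⇒ heavier tails relative to the normal distribution.
1.07 vs 0.14: the larger is 1.07, so X has heavier tails.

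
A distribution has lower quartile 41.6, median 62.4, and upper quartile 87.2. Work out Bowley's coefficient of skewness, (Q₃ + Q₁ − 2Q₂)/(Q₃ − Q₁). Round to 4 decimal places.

numerator: Q₃ + Q₁ − 2Q₂ = 87.2 + 41.6 − 2×62.4 = 4.0000
denominator: Q₃ − Q₁ = 87.2 − 41.6 = 45.6000
Bowley skewness = 4.0000 / 45.6000 ≈ 0.0877

0.0877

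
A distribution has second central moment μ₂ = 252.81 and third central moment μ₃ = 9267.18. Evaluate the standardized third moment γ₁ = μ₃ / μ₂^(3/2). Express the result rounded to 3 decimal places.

2.305

σ = √μ₂ = √252.81 = 15.90000
σ³ = μ₂^(3/2) = 4019.67900
γ₁ = μ₃/σ³ = 9267.18 / 4019.67900 ≈ 2.305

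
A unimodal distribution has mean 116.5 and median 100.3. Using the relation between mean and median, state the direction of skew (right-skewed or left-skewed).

mean − median = 116.5 − 100.3 = 16.2
mean > median ⇒ the longer tail is on the right ⇒ right-skewed (positively skewed).

right-skewed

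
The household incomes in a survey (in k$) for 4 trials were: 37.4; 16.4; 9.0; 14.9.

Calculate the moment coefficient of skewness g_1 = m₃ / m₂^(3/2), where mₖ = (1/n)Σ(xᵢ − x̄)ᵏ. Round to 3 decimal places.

x̄ = (37.4 + 16.4 + 9.0 + 14.9) / 4 = 19.4250
deviations (xᵢ − x̄): 17.9750, -3.0250, -10.4250, -4.5250
Σ(xᵢ − x̄)² = 461.4075 ⇒ m₂ = 461.4075/4 = 115.35188
Σ(xᵢ − x̄)³ = 4554.4054 ⇒ m₃ = 4554.4054/4 = 1138.60134
m₂^(3/2) = 115.35188^(1.5) = 1238.90209
g_1 = m₃ / m₂^(3/2) = 1138.60134 / 1238.90209 ≈ 0.919

0.919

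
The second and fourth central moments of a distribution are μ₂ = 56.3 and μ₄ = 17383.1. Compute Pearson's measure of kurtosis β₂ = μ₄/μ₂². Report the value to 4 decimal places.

5.4842

μ₂² = 56.3² = 3169.69000
μ₄/μ₂² = 17383.1 / 3169.69000 = 5.48416
β₂ ≈ 5.4842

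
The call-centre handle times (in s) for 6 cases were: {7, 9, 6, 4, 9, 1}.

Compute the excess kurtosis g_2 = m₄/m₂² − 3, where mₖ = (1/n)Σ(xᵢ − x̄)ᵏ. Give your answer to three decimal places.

-0.906

x̄ = 6.0000
Σ(xᵢ − x̄)² = 48.0000 ⇒ m₂ = 8.00000
Σ(xᵢ − x̄)⁴ = 804.0000 ⇒ m₄ = 134.00000
m₂² = 64.00000
g_2 = m₄/m₂² − 3 = 2.09375 − 3 ≈ -0.906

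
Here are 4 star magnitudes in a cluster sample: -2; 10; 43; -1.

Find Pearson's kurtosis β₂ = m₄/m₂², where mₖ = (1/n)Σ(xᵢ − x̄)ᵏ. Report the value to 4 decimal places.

2.1352

x̄ = 12.5000
Σ(xᵢ − x̄)² = 1329.0000 ⇒ m₂ = 332.25000
Σ(xᵢ − x̄)⁴ = 942824.2500 ⇒ m₄ = 235706.06250
m₂² = 110390.06250
β₂ = m₄/m₂² = 235706.06250 / 110390.06250 ≈ 2.1352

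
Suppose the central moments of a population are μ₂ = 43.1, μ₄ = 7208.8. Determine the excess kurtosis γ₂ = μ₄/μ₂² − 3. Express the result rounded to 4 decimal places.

μ₂² = 43.1² = 1857.61000
μ₄/μ₂² = 7208.8 / 1857.61000 = 3.88069
γ₂ = 3.88069 − 3 ≈ 0.8807

0.8807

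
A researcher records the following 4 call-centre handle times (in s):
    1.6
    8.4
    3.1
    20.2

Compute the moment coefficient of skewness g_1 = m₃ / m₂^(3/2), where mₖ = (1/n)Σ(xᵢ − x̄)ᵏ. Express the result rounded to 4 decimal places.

0.7869

x̄ = (1.6 + 8.4 + 3.1 + 20.2) / 4 = 8.3250
deviations (xᵢ − x̄): -6.7250, 0.0750, -5.2250, 11.8750
Σ(xᵢ − x̄)² = 213.5475 ⇒ m₂ = 213.5475/4 = 53.38688
Σ(xᵢ − x̄)³ = 1227.7729 ⇒ m₃ = 1227.7729/4 = 306.94322
m₂^(3/2) = 53.38688^(1.5) = 390.07826
g_1 = m₃ / m₂^(3/2) = 306.94322 / 390.07826 ≈ 0.7869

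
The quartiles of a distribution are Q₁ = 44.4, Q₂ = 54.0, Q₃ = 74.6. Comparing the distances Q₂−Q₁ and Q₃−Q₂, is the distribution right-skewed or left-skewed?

right-skewed

Q₂ − Q₁ = 9.6;  Q₃ − Q₂ = 20.6
Q₃ − Q₂ > Q₂ − Q₁ ⇒ the upper half is more spread out ⇒ right-skewed.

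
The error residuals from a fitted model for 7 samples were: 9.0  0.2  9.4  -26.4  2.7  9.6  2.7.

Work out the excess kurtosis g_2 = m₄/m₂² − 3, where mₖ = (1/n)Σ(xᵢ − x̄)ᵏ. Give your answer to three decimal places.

x̄ = 1.0286
Σ(xᵢ − x̄)² = 965.6943 ⇒ m₂ = 137.95633
Σ(xᵢ − x̄)⁴ = 580358.1594 ⇒ m₄ = 82908.30849
m₂² = 19031.94803
g_2 = m₄/m₂² − 3 = 4.35627 − 3 ≈ 1.356

1.356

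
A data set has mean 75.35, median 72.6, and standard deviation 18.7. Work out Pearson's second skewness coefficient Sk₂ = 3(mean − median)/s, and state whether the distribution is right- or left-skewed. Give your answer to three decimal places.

0.441, right-skewed

Sk₂ = 3(75.35 − 72.6) / 18.7 = 3 × 2.7500 / 18.7
    = 8.2500 / 18.7 ≈ 0.441
Sk₂ > 0 ⇒ mean > median ⇒ right-skewed (positive skew).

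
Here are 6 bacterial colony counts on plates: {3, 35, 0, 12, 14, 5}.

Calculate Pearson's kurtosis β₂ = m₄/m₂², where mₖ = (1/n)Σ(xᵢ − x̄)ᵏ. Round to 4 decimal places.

3.0472

x̄ = 11.5000
Σ(xᵢ − x̄)² = 805.5000 ⇒ m₂ = 134.25000
Σ(xᵢ − x̄)⁴ = 329514.3750 ⇒ m₄ = 54919.06250
m₂² = 18023.06250
β₂ = m₄/m₂² = 54919.06250 / 18023.06250 ≈ 3.0472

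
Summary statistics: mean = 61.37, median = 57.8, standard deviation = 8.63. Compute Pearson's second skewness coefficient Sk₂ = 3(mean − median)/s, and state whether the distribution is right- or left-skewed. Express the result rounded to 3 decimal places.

Sk₂ = 3(61.37 − 57.8) / 8.63 = 3 × 3.5700 / 8.63
    = 10.7100 / 8.63 ≈ 1.241
Sk₂ > 0 ⇒ mean > median ⇒ right-skewed (positive skew).

1.241, right-skewed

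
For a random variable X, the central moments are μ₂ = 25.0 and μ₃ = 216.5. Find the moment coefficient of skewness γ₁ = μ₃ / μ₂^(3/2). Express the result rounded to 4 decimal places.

σ = √μ₂ = √25.0 = 5.00000
σ³ = μ₂^(3/2) = 125.00000
γ₁ = μ₃/σ³ = 216.5 / 125.00000 ≈ 1.7320

1.7320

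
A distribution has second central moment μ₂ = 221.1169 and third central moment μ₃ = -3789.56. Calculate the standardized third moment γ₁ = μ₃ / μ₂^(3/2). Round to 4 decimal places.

-1.1525

σ = √μ₂ = √221.1169 = 14.87000
σ³ = μ₂^(3/2) = 3288.00830
γ₁ = μ₃/σ³ = -3789.56 / 3288.00830 ≈ -1.1525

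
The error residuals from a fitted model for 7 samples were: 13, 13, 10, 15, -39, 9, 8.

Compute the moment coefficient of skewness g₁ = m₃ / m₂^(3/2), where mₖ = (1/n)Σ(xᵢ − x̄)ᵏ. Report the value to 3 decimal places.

x̄ = (13 + 13 + 10 + 15 - 39 + 9 + 8) / 7 = 4.1429
deviations (xᵢ − x̄): 8.8571, 8.8571, 5.8571, 10.8571, -43.1429, 4.8571, 3.8571
Σ(xᵢ − x̄)² = 2208.8571 ⇒ m₂ = 2208.8571/7 = 315.55102
Σ(xᵢ − x̄)³ = -77259.6735 ⇒ m₃ = -77259.6735/7 = -11037.09621
m₂^(3/2) = 315.55102^(1.5) = 5605.37127
g₁ = m₃ / m₂^(3/2) = -11037.09621 / 5605.37127 ≈ -1.969

-1.969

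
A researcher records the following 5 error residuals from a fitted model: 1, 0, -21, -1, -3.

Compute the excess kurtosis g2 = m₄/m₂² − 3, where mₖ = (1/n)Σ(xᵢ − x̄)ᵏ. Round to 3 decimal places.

0.119

x̄ = -4.8000
Σ(xᵢ − x̄)² = 336.8000 ⇒ m₂ = 67.36000
Σ(xᵢ − x̄)⁴ = 70756.2560 ⇒ m₄ = 14151.25120
m₂² = 4537.36960
g2 = m₄/m₂² − 3 = 3.11882 − 3 ≈ 0.119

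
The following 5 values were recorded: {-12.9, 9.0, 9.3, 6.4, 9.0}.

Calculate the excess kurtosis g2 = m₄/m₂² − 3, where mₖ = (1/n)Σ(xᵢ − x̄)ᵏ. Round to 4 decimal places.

0.1717

x̄ = 4.1600
Σ(xᵢ − x̄)² = 369.3320 ⇒ m₂ = 73.86640
Σ(xᵢ − x̄)⁴ = 86527.0661 ⇒ m₄ = 17305.41323
m₂² = 5456.24505
g2 = m₄/m₂² − 3 = 3.17167 − 3 ≈ 0.1717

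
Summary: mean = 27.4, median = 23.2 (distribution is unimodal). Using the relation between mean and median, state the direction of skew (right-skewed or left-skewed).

mean − median = 27.4 − 23.2 = 4.2
mean > median ⇒ the longer tail is on the right ⇒ right-skewed (positively skewed).

right-skewed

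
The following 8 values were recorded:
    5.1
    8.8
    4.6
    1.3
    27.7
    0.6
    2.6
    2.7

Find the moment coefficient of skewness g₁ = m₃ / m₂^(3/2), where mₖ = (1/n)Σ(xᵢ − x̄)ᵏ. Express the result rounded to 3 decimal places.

1.917

x̄ = (5.1 + 8.8 + 4.6 + 1.3 + 27.7 + 0.6 + 2.6 + 2.7) / 8 = 6.6750
deviations (xᵢ − x̄): -1.5750, 2.1250, -2.0750, -5.3750, 21.0250, -6.0750, -4.0750, -3.9750
Σ(xᵢ − x̄)² = 551.5550 ⇒ m₂ = 551.5550/8 = 68.94437
Σ(xᵢ − x̄)³ = 8780.9047 ⇒ m₃ = 8780.9047/8 = 1097.61309
m₂^(3/2) = 68.94437^(1.5) = 572.46410
g₁ = m₃ / m₂^(3/2) = 1097.61309 / 572.46410 ≈ 1.917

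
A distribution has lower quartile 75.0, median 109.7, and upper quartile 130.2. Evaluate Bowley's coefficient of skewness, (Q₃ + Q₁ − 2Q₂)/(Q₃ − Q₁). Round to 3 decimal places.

numerator: Q₃ + Q₁ − 2Q₂ = 130.2 + 75.0 − 2×109.7 = -14.2000
denominator: Q₃ − Q₁ = 130.2 − 75.0 = 55.2000
Bowley skewness = -14.2000 / 55.2000 ≈ -0.257

-0.257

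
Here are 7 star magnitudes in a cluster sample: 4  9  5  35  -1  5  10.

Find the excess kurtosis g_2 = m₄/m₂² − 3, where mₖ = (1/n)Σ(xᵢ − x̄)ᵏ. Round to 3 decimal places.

x̄ = 9.5714
Σ(xᵢ − x̄)² = 831.7143 ⇒ m₂ = 118.81633
Σ(xᵢ − x̄)⁴ = 432433.7201 ⇒ m₄ = 61776.24573
m₂² = 14117.31945
g_2 = m₄/m₂² − 3 = 4.37592 − 3 ≈ 1.376

1.376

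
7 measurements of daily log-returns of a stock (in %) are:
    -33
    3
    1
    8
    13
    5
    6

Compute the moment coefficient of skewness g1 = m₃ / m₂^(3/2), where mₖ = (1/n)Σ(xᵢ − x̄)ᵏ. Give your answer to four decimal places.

x̄ = (-33 + 3 + 1 + 8 + 13 + 5 + 6) / 7 = 0.4286
deviations (xᵢ − x̄): -33.4286, 2.5714, 0.5714, 7.5714, 12.5714, 4.5714, 5.5714
Σ(xᵢ − x̄)² = 1391.7143 ⇒ m₂ = 1391.7143/7 = 198.81633
Σ(xᵢ − x̄)³ = -34648.8980 ⇒ m₃ = -34648.8980/7 = -4949.84257
m₂^(3/2) = 198.81633^(1.5) = 2803.35481
g1 = m₃ / m₂^(3/2) = -4949.84257 / 2803.35481 ≈ -1.7657

-1.7657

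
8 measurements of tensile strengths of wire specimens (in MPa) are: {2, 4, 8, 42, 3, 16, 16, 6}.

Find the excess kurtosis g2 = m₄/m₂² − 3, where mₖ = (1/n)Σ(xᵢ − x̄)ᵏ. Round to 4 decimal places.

x̄ = 12.1250
Σ(xᵢ − x̄)² = 1228.8750 ⇒ m₂ = 153.60938
Σ(xᵢ − x̄)⁴ = 820532.7129 ⇒ m₄ = 102566.58911
m₂² = 23595.84009
g2 = m₄/m₂² − 3 = 4.34681 − 3 ≈ 1.3468

1.3468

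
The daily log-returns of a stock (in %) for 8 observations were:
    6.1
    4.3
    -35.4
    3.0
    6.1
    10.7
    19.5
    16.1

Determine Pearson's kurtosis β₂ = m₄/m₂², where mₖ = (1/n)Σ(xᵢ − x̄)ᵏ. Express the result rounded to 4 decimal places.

x̄ = 3.8000
Σ(xᵢ − x̄)² = 1993.5000 ⇒ m₂ = 249.18750
Σ(xᵢ − x̄)⁴ = 2447231.6262 ⇒ m₄ = 305903.95327
m₂² = 62094.41016
β₂ = m₄/m₂² = 305903.95327 / 62094.41016 ≈ 4.9264

4.9264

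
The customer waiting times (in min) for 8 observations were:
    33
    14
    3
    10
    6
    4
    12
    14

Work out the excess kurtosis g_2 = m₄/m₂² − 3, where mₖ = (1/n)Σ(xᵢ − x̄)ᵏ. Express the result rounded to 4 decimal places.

1.1095

x̄ = 12.0000
Σ(xᵢ − x̄)² = 634.0000 ⇒ m₂ = 79.25000
Σ(xᵢ − x̄)⁴ = 206482.0000 ⇒ m₄ = 25810.25000
m₂² = 6280.56250
g_2 = m₄/m₂² − 3 = 4.10954 − 3 ≈ 1.1095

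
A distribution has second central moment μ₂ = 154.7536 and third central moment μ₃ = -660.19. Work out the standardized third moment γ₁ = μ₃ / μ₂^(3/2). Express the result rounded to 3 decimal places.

σ = √μ₂ = √154.7536 = 12.44000
σ³ = μ₂^(3/2) = 1925.13478
γ₁ = μ₃/σ³ = -660.19 / 1925.13478 ≈ -0.343

-0.343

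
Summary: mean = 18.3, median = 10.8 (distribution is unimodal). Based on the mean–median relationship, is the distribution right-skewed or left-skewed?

mean − median = 18.3 − 10.8 = 7.5
mean > median ⇒ the longer tail is on the right ⇒ right-skewed (positively skewed).

right-skewed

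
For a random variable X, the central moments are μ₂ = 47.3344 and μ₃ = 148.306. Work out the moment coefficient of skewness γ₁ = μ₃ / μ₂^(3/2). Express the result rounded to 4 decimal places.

σ = √μ₂ = √47.3344 = 6.88000
σ³ = μ₂^(3/2) = 325.66067
γ₁ = μ₃/σ³ = 148.306 / 325.66067 ≈ 0.4554

0.4554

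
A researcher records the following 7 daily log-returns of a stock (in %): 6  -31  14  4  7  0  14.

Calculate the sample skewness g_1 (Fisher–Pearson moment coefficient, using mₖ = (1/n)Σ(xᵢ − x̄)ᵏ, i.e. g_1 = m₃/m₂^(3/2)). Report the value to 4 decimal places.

-1.5866

x̄ = (6 - 31 + 14 + 4 + 7 + 0 + 14) / 7 = 2.0000
deviations (xᵢ − x̄): 4.0000, -33.0000, 12.0000, 2.0000, 5.0000, -2.0000, 12.0000
Σ(xᵢ − x̄)² = 1426.0000 ⇒ m₂ = 1426.0000/7 = 203.71429
Σ(xᵢ − x̄)³ = -32292.0000 ⇒ m₃ = -32292.0000/7 = -4613.14286
m₂^(3/2) = 203.71429^(1.5) = 2907.58372
g_1 = m₃ / m₂^(3/2) = -4613.14286 / 2907.58372 ≈ -1.5866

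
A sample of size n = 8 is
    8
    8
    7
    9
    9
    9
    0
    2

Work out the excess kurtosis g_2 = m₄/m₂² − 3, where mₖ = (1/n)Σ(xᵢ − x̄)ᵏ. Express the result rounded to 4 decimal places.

x̄ = 6.5000
Σ(xᵢ − x̄)² = 86.0000 ⇒ m₂ = 10.75000
Σ(xᵢ − x̄)⁴ = 2322.5000 ⇒ m₄ = 290.31250
m₂² = 115.56250
g_2 = m₄/m₂² − 3 = 2.51217 − 3 ≈ -0.4878

-0.4878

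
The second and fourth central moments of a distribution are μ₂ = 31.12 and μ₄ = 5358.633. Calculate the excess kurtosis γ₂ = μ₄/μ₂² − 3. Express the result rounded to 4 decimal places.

2.5332

μ₂² = 31.12² = 968.45440
μ₄/μ₂² = 5358.633 / 968.45440 = 5.53318
γ₂ = 5.53318 − 3 ≈ 2.5332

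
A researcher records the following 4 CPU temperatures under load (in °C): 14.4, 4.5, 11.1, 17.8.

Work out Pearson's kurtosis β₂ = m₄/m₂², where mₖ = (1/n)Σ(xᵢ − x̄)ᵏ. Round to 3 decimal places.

1.844

x̄ = 11.9500
Σ(xᵢ − x̄)² = 96.4500 ⇒ m₂ = 24.11250
Σ(xᵢ − x̄)⁴ = 4288.2590 ⇒ m₄ = 1072.06476
m₂² = 581.41266
β₂ = m₄/m₂² = 1072.06476 / 581.41266 ≈ 1.844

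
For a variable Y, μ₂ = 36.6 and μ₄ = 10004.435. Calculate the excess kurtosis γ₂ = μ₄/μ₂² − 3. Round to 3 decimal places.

μ₂² = 36.6² = 1339.56000
μ₄/μ₂² = 10004.435 / 1339.56000 = 7.46845
γ₂ = 7.46845 − 3 ≈ 4.468

4.468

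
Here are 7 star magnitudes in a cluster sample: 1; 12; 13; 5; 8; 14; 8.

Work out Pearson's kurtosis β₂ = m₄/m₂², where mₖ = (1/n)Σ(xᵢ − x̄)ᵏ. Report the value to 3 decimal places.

2.013

x̄ = 8.7143
Σ(xᵢ − x̄)² = 131.4286 ⇒ m₂ = 18.77551
Σ(xᵢ − x̄)⁴ = 4966.7988 ⇒ m₄ = 709.54269
m₂² = 352.51978
β₂ = m₄/m₂² = 709.54269 / 352.51978 ≈ 2.013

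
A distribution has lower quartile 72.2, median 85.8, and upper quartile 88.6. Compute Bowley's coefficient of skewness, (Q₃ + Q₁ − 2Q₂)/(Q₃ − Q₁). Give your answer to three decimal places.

numerator: Q₃ + Q₁ − 2Q₂ = 88.6 + 72.2 − 2×85.8 = -10.8000
denominator: Q₃ − Q₁ = 88.6 − 72.2 = 16.4000
Bowley skewness = -10.8000 / 16.4000 ≈ -0.659

-0.659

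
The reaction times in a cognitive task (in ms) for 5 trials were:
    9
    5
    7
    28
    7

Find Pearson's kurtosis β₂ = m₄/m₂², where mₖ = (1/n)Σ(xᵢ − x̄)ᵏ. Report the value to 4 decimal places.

x̄ = 11.2000
Σ(xᵢ − x̄)² = 360.8000 ⇒ m₂ = 72.16000
Σ(xᵢ − x̄)⁴ = 81782.8160 ⇒ m₄ = 16356.56320
m₂² = 5207.06560
β₂ = m₄/m₂² = 16356.56320 / 5207.06560 ≈ 3.1412

3.1412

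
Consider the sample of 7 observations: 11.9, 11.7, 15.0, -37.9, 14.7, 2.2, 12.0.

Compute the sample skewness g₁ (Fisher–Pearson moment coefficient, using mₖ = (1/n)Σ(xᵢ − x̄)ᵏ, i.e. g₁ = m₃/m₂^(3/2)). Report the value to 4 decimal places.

-1.8471

x̄ = (11.9 + 11.7 + 15.0 - 37.9 + 14.7 + 2.2 + 12.0) / 7 = 4.2286
deviations (xᵢ − x̄): 7.6714, 7.4714, 10.7714, -42.1286, 10.4714, -2.0286, 7.7714
Σ(xᵢ − x̄)² = 2179.6743 ⇒ m₂ = 2179.6743/7 = 311.38204
Σ(xᵢ − x̄)³ = -71042.9934 ⇒ m₃ = -71042.9934/7 = -10148.99906
m₂^(3/2) = 311.38204^(1.5) = 5494.65389
g₁ = m₃ / m₂^(3/2) = -10148.99906 / 5494.65389 ≈ -1.8471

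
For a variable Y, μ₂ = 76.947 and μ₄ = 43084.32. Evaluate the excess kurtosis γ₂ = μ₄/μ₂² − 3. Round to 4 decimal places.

μ₂² = 76.947² = 5920.84081
μ₄/μ₂² = 43084.32 / 5920.84081 = 7.27672
γ₂ = 7.27672 − 3 ≈ 4.2767

4.2767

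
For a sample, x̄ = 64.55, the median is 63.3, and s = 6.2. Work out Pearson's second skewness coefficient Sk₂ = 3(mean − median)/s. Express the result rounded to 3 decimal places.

Sk₂ = 3(64.55 − 63.3) / 6.2 = 3 × 1.2500 / 6.2
    = 3.7500 / 6.2 ≈ 0.605

0.605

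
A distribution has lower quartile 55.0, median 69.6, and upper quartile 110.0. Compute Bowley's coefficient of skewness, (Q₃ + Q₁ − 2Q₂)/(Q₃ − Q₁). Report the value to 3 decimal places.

0.469

numerator: Q₃ + Q₁ − 2Q₂ = 110.0 + 55.0 − 2×69.6 = 25.8000
denominator: Q₃ − Q₁ = 110.0 − 55.0 = 55.0000
Bowley skewness = 25.8000 / 55.0000 ≈ 0.469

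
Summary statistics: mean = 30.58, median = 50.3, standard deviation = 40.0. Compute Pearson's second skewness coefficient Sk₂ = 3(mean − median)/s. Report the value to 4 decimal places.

Sk₂ = 3(30.58 − 50.3) / 40.0 = 3 × -19.7200 / 40.0
    = -59.1600 / 40.0 ≈ -1.4790

-1.4790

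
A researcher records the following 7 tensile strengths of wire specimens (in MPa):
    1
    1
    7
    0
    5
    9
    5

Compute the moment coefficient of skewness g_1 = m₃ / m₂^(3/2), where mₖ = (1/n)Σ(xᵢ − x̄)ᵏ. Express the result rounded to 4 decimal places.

x̄ = (1 + 1 + 7 + 0 + 5 + 9 + 5) / 7 = 4.0000
deviations (xᵢ − x̄): -3.0000, -3.0000, 3.0000, -4.0000, 1.0000, 5.0000, 1.0000
Σ(xᵢ − x̄)² = 70.0000 ⇒ m₂ = 70.0000/7 = 10.00000
Σ(xᵢ − x̄)³ = 36.0000 ⇒ m₃ = 36.0000/7 = 5.14286
m₂^(3/2) = 10.00000^(1.5) = 31.62278
g_1 = m₃ / m₂^(3/2) = 5.14286 / 31.62278 ≈ 0.1626

0.1626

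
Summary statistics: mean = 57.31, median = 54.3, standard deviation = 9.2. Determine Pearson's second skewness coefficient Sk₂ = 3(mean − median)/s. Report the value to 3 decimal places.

0.982

Sk₂ = 3(57.31 − 54.3) / 9.2 = 3 × 3.0100 / 9.2
    = 9.0300 / 9.2 ≈ 0.982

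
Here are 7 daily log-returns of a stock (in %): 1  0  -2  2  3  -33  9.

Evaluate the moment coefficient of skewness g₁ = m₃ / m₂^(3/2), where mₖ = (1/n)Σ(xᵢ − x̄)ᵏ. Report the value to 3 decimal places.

x̄ = (1 + 0 - 2 + 2 + 3 - 33 + 9) / 7 = -2.8571
deviations (xᵢ − x̄): 3.8571, 2.8571, 0.8571, 4.8571, 5.8571, -30.1429, 11.8571
Σ(xᵢ − x̄)² = 1130.8571 ⇒ m₂ = 1130.8571/7 = 161.55102
Σ(xᵢ − x̄)³ = -25323.6735 ⇒ m₃ = -25323.6735/7 = -3617.66764
m₂^(3/2) = 161.55102^(1.5) = 2053.35745
g₁ = m₃ / m₂^(3/2) = -3617.66764 / 2053.35745 ≈ -1.762

-1.762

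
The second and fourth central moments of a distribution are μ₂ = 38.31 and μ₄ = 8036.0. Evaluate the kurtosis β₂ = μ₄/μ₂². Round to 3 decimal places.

μ₂² = 38.31² = 1467.65610
μ₄/μ₂² = 8036.0 / 1467.65610 = 5.47540
β₂ ≈ 5.475

5.475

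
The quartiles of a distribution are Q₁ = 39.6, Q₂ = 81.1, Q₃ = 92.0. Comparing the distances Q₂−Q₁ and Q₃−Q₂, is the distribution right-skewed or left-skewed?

left-skewed

Q₂ − Q₁ = 41.5;  Q₃ − Q₂ = 10.9
Q₂ − Q₁ > Q₃ − Q₂ ⇒ the lower half is more spread out ⇒ left-skewed.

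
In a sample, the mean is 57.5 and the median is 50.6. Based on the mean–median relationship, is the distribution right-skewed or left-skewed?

right-skewed

mean − median = 57.5 − 50.6 = 6.9
mean > median ⇒ the longer tail is on the right ⇒ right-skewed (positively skewed).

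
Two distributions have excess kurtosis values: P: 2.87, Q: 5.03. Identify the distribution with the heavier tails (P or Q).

Q

Higher excess kurtosis ⇒ heavier tails relative to the normal distribution.
2.87 vs 5.03: the larger is 5.03, so Q has heavier tails.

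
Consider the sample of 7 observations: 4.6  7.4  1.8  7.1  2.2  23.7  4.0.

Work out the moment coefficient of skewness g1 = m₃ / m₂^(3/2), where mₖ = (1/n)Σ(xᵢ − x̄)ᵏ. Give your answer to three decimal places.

1.705

x̄ = (4.6 + 7.4 + 1.8 + 7.1 + 2.2 + 23.7 + 4.0) / 7 = 7.2571
deviations (xᵢ − x̄): -2.6571, 0.1429, -5.4571, -0.1571, -5.0571, 16.4429, -3.2571
Σ(xᵢ − x̄)² = 343.4371 ⇒ m₂ = 343.4371/7 = 49.06245
Σ(xᵢ − x̄)³ = 4100.4478 ⇒ m₃ = 4100.4478/7 = 585.77825
m₂^(3/2) = 49.06245^(1.5) = 343.65592
g1 = m₃ / m₂^(3/2) = 585.77825 / 343.65592 ≈ 1.705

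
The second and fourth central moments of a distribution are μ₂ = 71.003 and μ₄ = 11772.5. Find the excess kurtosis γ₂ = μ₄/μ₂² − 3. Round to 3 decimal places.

μ₂² = 71.003² = 5041.42601
μ₄/μ₂² = 11772.5 / 5041.42601 = 2.33515
γ₂ = 2.33515 − 3 ≈ -0.665

-0.665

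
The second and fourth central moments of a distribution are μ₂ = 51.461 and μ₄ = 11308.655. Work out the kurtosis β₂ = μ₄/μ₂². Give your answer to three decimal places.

μ₂² = 51.461² = 2648.23452
μ₄/μ₂² = 11308.655 / 2648.23452 = 4.27026
β₂ ≈ 4.270

4.270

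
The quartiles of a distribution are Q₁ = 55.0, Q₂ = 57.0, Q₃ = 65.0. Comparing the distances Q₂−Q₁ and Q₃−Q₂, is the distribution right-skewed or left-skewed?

right-skewed

Q₂ − Q₁ = 2.0;  Q₃ − Q₂ = 8.0
Q₃ − Q₂ > Q₂ − Q₁ ⇒ the upper half is more spread out ⇒ right-skewed.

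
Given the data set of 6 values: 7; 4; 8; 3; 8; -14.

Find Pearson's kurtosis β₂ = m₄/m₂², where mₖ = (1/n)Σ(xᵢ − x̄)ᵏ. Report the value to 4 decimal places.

3.7605

x̄ = 2.6667
Σ(xᵢ − x̄)² = 355.3333 ⇒ m₂ = 59.22222
Σ(xᵢ − x̄)⁴ = 79134.4444 ⇒ m₄ = 13189.07407
m₂² = 3507.27160
β₂ = m₄/m₂² = 13189.07407 / 3507.27160 ≈ 3.7605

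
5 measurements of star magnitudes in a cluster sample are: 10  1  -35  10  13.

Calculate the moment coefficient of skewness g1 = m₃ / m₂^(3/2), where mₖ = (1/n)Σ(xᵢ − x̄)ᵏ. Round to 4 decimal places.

-1.3243

x̄ = (10 + 1 - 35 + 10 + 13) / 5 = -0.2000
deviations (xᵢ − x̄): 10.2000, 1.2000, -34.8000, 10.2000, 13.2000
Σ(xᵢ − x̄)² = 1594.8000 ⇒ m₂ = 1594.8000/5 = 318.96000
Σ(xᵢ − x̄)³ = -37720.0800 ⇒ m₃ = -37720.0800/5 = -7544.01600
m₂^(3/2) = 318.96000^(1.5) = 5696.45058
g1 = m₃ / m₂^(3/2) = -7544.01600 / 5696.45058 ≈ -1.3243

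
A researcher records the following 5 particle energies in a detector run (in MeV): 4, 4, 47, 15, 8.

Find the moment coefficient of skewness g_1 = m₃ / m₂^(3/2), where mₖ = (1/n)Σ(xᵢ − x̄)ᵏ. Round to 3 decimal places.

1.287

x̄ = (4 + 4 + 47 + 15 + 8) / 5 = 15.6000
deviations (xᵢ − x̄): -11.6000, -11.6000, 31.4000, -0.6000, -7.6000
Σ(xᵢ − x̄)² = 1313.2000 ⇒ m₂ = 1313.2000/5 = 262.64000
Σ(xᵢ − x̄)³ = 27398.1600 ⇒ m₃ = 27398.1600/5 = 5479.63200
m₂^(3/2) = 262.64000^(1.5) = 4256.38893
g_1 = m₃ / m₂^(3/2) = 5479.63200 / 4256.38893 ≈ 1.287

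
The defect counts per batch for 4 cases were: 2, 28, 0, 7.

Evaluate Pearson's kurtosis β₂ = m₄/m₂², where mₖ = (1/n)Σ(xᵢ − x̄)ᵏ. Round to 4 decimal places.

2.1849

x̄ = 9.2500
Σ(xᵢ − x̄)² = 494.7500 ⇒ m₂ = 123.68750
Σ(xᵢ − x̄)⁴ = 133705.5781 ⇒ m₄ = 33426.39453
m₂² = 15298.59766
β₂ = m₄/m₂² = 33426.39453 / 15298.59766 ≈ 2.1849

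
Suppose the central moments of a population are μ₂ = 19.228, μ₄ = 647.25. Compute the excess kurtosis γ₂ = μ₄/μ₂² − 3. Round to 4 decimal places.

μ₂² = 19.228² = 369.71598
μ₄/μ₂² = 647.25 / 369.71598 = 1.75067
γ₂ = 1.75067 − 3 ≈ -1.2493

-1.2493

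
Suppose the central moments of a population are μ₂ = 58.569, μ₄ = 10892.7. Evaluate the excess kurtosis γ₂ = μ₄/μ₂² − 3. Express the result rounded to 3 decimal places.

0.175

μ₂² = 58.569² = 3430.32776
μ₄/μ₂² = 10892.7 / 3430.32776 = 3.17541
γ₂ = 3.17541 − 3 ≈ 0.175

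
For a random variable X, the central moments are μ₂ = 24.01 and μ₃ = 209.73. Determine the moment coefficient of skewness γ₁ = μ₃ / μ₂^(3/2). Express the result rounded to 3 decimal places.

1.783

σ = √μ₂ = √24.01 = 4.90000
σ³ = μ₂^(3/2) = 117.64900
γ₁ = μ₃/σ³ = 209.73 / 117.64900 ≈ 1.783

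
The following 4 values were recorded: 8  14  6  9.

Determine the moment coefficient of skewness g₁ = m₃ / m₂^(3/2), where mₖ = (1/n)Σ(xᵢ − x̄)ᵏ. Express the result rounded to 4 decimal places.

x̄ = (8 + 14 + 6 + 9) / 4 = 9.2500
deviations (xᵢ − x̄): -1.2500, 4.7500, -3.2500, -0.2500
Σ(xᵢ − x̄)² = 34.7500 ⇒ m₂ = 34.7500/4 = 8.68750
Σ(xᵢ − x̄)³ = 70.8750 ⇒ m₃ = 70.8750/4 = 17.71875
m₂^(3/2) = 8.68750^(1.5) = 25.60603
g₁ = m₃ / m₂^(3/2) = 17.71875 / 25.60603 ≈ 0.6920

0.6920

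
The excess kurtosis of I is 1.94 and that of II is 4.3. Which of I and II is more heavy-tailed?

Higher excess kurtosis ⇒ heavier tails relative to the normal distribution.
1.94 vs 4.3: the larger is 4.3, so II has heavier tails.

II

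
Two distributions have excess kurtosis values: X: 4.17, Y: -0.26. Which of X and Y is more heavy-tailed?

X

Higher excess kurtosis ⇒ heavier tails relative to the normal distribution.
4.17 vs -0.26: the larger is 4.17, so X has heavier tails. (X is leptokurtic — heavier-than-normal tails; the other is platykurtic.)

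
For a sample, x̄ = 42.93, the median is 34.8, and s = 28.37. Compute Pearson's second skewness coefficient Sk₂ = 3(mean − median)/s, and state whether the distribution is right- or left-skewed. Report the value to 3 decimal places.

0.860, right-skewed

Sk₂ = 3(42.93 − 34.8) / 28.37 = 3 × 8.1300 / 28.37
    = 24.3900 / 28.37 ≈ 0.860
Sk₂ > 0 ⇒ mean > median ⇒ right-skewed (positive skew).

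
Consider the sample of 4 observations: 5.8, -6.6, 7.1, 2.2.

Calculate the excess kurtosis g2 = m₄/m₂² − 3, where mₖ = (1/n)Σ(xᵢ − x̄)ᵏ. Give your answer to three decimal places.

-0.985

x̄ = 2.1250
Σ(xᵢ − x̄)² = 114.3875 ⇒ m₂ = 28.59687
Σ(xᵢ − x̄)⁴ = 6590.1062 ⇒ m₄ = 1647.52654
m₂² = 817.78126
g2 = m₄/m₂² − 3 = 2.01463 − 3 ≈ -0.985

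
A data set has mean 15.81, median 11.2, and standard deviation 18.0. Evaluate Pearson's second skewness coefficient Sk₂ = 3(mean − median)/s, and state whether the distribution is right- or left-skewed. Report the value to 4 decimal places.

0.7683, right-skewed

Sk₂ = 3(15.81 − 11.2) / 18.0 = 3 × 4.6100 / 18.0
    = 13.8300 / 18.0 ≈ 0.7683
Sk₂ > 0 ⇒ mean > median ⇒ right-skewed (positive skew).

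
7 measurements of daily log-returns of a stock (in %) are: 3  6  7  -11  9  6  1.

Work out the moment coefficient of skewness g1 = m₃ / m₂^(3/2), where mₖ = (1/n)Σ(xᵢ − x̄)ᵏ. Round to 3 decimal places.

x̄ = (3 + 6 + 7 - 11 + 9 + 6 + 1) / 7 = 3.0000
deviations (xᵢ − x̄): 0.0000, 3.0000, 4.0000, -14.0000, 6.0000, 3.0000, -2.0000
Σ(xᵢ − x̄)² = 270.0000 ⇒ m₂ = 270.0000/7 = 38.57143
Σ(xᵢ − x̄)³ = -2418.0000 ⇒ m₃ = -2418.0000/7 = -345.42857
m₂^(3/2) = 38.57143^(1.5) = 239.55133
g1 = m₃ / m₂^(3/2) = -345.42857 / 239.55133 ≈ -1.442

-1.442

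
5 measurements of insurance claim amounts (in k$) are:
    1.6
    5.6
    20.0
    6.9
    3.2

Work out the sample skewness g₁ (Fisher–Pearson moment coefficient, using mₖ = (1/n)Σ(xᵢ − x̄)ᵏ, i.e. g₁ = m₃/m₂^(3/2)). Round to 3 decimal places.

x̄ = (1.6 + 5.6 + 20.0 + 6.9 + 3.2) / 5 = 7.4600
deviations (xᵢ − x̄): -5.8600, -1.8600, 12.5400, -0.5600, -4.2600
Σ(xᵢ − x̄)² = 213.5120 ⇒ m₂ = 213.5120/5 = 42.70240
Σ(xᵢ − x̄)³ = 1686.7858 ⇒ m₃ = 1686.7858/5 = 337.35715
m₂^(3/2) = 42.70240^(1.5) = 279.04769
g₁ = m₃ / m₂^(3/2) = 337.35715 / 279.04769 ≈ 1.209

1.209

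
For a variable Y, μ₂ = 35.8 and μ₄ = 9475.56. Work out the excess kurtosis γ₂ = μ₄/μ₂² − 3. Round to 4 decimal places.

4.3933

μ₂² = 35.8² = 1281.64000
μ₄/μ₂² = 9475.56 / 1281.64000 = 7.39331
γ₂ = 7.39331 − 3 ≈ 4.3933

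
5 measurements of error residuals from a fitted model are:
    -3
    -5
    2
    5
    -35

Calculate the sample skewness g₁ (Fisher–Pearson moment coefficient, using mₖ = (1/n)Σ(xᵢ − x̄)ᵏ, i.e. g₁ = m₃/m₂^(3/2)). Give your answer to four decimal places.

x̄ = (-3 - 5 + 2 + 5 - 35) / 5 = -7.2000
deviations (xᵢ − x̄): 4.2000, 2.2000, 9.2000, 12.2000, -27.8000
Σ(xᵢ − x̄)² = 1028.8000 ⇒ m₂ = 1028.8000/5 = 205.76000
Σ(xᵢ − x̄)³ = -18805.6800 ⇒ m₃ = -18805.6800/5 = -3761.13600
m₂^(3/2) = 205.76000^(1.5) = 2951.49075
g₁ = m₃ / m₂^(3/2) = -3761.13600 / 2951.49075 ≈ -1.2743

-1.2743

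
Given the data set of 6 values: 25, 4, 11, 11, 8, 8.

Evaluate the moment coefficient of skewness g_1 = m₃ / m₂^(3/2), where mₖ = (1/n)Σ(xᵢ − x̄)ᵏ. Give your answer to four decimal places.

x̄ = (25 + 4 + 11 + 11 + 8 + 8) / 6 = 11.1667
deviations (xᵢ − x̄): 13.8333, -7.1667, -0.1667, -0.1667, -3.1667, -3.1667
Σ(xᵢ − x̄)² = 262.8333 ⇒ m₂ = 262.8333/6 = 43.80556
Σ(xᵢ − x̄)³ = 2215.5556 ⇒ m₃ = 2215.5556/6 = 369.25926
m₂^(3/2) = 43.80556^(1.5) = 289.93042
g_1 = m₃ / m₂^(3/2) = 369.25926 / 289.93042 ≈ 1.2736

1.2736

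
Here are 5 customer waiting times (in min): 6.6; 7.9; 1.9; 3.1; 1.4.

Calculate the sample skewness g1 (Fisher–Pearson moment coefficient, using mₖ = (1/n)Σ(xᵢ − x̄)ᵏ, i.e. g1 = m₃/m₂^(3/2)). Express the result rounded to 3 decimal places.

0.354

x̄ = (6.6 + 7.9 + 1.9 + 3.1 + 1.4) / 5 = 4.1800
deviations (xᵢ − x̄): 2.4200, 3.7200, -2.2800, -1.0800, -2.7800
Σ(xᵢ − x̄)² = 33.7880 ⇒ m₂ = 33.7880/5 = 6.75760
Σ(xᵢ − x̄)³ = 31.0543 ⇒ m₃ = 31.0543/5 = 6.21086
m₂^(3/2) = 6.75760^(1.5) = 17.56664
g1 = m₃ / m₂^(3/2) = 6.21086 / 17.56664 ≈ 0.354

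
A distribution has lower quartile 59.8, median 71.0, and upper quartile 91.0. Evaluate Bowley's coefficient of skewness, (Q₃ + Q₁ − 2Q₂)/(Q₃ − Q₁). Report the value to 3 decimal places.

0.282

numerator: Q₃ + Q₁ − 2Q₂ = 91.0 + 59.8 − 2×71.0 = 8.8000
denominator: Q₃ − Q₁ = 91.0 − 59.8 = 31.2000
Bowley skewness = 8.8000 / 31.2000 ≈ 0.282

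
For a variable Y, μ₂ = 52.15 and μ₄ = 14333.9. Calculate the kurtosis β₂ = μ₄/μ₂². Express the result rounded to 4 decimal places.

μ₂² = 52.15² = 2719.62250
μ₄/μ₂² = 14333.9 / 2719.62250 = 5.27055
β₂ ≈ 5.2705

5.2705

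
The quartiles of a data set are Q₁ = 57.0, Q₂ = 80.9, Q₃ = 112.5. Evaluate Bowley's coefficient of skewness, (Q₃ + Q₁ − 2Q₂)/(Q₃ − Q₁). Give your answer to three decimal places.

numerator: Q₃ + Q₁ − 2Q₂ = 112.5 + 57.0 − 2×80.9 = 7.7000
denominator: Q₃ − Q₁ = 112.5 − 57.0 = 55.5000
Bowley skewness = 7.7000 / 55.5000 ≈ 0.139

0.139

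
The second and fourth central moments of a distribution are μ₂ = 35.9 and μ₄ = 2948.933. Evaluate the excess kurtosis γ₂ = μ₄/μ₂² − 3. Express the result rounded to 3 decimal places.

-0.712

μ₂² = 35.9² = 1288.81000
μ₄/μ₂² = 2948.933 / 1288.81000 = 2.28811
γ₂ = 2.28811 − 3 ≈ -0.712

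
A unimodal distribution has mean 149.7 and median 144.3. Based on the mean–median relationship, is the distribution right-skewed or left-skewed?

mean − median = 149.7 − 144.3 = 5.4
mean > median ⇒ the longer tail is on the right ⇒ right-skewed (positively skewed).

right-skewed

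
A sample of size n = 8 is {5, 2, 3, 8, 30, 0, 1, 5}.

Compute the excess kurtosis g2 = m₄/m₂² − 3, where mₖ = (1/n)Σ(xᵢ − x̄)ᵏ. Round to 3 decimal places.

x̄ = 6.7500
Σ(xᵢ − x̄)² = 663.5000 ⇒ m₂ = 82.93750
Σ(xᵢ − x̄)⁴ = 296104.9063 ⇒ m₄ = 37013.11328
m₂² = 6878.62891
g2 = m₄/m₂² − 3 = 5.38089 − 3 ≈ 2.381

2.381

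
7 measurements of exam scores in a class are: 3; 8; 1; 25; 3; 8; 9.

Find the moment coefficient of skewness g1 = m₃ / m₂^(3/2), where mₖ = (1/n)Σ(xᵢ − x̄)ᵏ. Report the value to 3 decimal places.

1.433

x̄ = (3 + 8 + 1 + 25 + 3 + 8 + 9) / 7 = 8.1429
deviations (xᵢ − x̄): -5.1429, -0.1429, -7.1429, 16.8571, -5.1429, -0.1429, 0.8571
Σ(xᵢ − x̄)² = 388.8571 ⇒ m₂ = 388.8571/7 = 55.55102
Σ(xᵢ − x̄)³ = 4154.3265 ⇒ m₃ = 4154.3265/7 = 593.47522
m₂^(3/2) = 55.55102^(1.5) = 414.03596
g1 = m₃ / m₂^(3/2) = 593.47522 / 414.03596 ≈ 1.433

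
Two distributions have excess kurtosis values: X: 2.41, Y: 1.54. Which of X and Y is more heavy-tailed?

X

Higher excess kurtosis ⇒ heavier tails relative to the normal distribution.
2.41 vs 1.54: the larger is 2.41, so X has heavier tails.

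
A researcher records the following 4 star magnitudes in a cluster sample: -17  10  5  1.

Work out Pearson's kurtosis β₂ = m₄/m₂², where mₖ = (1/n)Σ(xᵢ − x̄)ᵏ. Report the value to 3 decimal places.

2.105

x̄ = -0.2500
Σ(xᵢ − x̄)² = 414.7500 ⇒ m₂ = 103.68750
Σ(xᵢ − x̄)⁴ = 90515.5781 ⇒ m₄ = 22628.89453
m₂² = 10751.09766
β₂ = m₄/m₂² = 22628.89453 / 10751.09766 ≈ 2.105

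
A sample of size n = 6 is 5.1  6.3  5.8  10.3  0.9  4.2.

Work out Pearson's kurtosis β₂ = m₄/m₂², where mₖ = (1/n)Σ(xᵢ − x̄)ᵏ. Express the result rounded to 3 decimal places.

2.707

x̄ = 5.4333
Σ(xᵢ − x̄)² = 46.7533 ⇒ m₂ = 7.79222
Σ(xᵢ − x̄)⁴ = 986.2094 ⇒ m₄ = 164.36824
m₂² = 60.71873
β₂ = m₄/m₂² = 164.36824 / 60.71873 ≈ 2.707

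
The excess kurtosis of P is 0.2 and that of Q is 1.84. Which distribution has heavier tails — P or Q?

Q

Higher excess kurtosis ⇒ heavier tails relative to the normal distribution.
0.2 vs 1.84: the larger is 1.84, so Q has heavier tails.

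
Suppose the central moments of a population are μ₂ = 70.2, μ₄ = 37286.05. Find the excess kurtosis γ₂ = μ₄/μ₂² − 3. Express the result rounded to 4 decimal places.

μ₂² = 70.2² = 4928.04000
μ₄/μ₂² = 37286.05 / 4928.04000 = 7.56610
γ₂ = 7.56610 − 3 ≈ 4.5661

4.5661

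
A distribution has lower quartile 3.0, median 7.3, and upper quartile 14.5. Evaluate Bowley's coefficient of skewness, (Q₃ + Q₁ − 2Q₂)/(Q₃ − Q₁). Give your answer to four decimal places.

0.2522

numerator: Q₃ + Q₁ − 2Q₂ = 14.5 + 3.0 − 2×7.3 = 2.9000
denominator: Q₃ − Q₁ = 14.5 − 3.0 = 11.5000
Bowley skewness = 2.9000 / 11.5000 ≈ 0.2522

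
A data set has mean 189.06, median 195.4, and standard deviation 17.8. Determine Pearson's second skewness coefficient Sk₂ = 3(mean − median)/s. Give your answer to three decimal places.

Sk₂ = 3(189.06 − 195.4) / 17.8 = 3 × -6.3400 / 17.8
    = -19.0200 / 17.8 ≈ -1.069

-1.069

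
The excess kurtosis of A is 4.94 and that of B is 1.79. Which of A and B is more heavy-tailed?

A

Higher excess kurtosis ⇒ heavier tails relative to the normal distribution.
4.94 vs 1.79: the larger is 4.94, so A has heavier tails.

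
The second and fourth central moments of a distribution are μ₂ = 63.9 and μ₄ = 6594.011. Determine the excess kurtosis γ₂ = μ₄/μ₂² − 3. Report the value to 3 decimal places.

μ₂² = 63.9² = 4083.21000
μ₄/μ₂² = 6594.011 / 4083.21000 = 1.61491
γ₂ = 1.61491 − 3 ≈ -1.385

-1.385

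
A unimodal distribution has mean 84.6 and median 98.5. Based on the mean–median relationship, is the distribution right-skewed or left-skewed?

mean − median = 84.6 − 98.5 = -13.9
mean < median ⇒ the longer tail is on the left ⇒ left-skewed (negatively skewed).

left-skewed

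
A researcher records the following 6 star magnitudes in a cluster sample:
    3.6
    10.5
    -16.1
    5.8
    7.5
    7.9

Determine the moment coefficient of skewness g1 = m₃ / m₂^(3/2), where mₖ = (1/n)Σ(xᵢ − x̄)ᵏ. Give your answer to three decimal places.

-1.570

x̄ = (3.6 + 10.5 - 16.1 + 5.8 + 7.5 + 7.9) / 6 = 3.2000
deviations (xᵢ − x̄): 0.4000, 7.3000, -19.3000, 2.6000, 4.3000, 4.7000
Σ(xᵢ − x̄)² = 473.2800 ⇒ m₂ = 473.2800/6 = 78.88000
Σ(xᵢ − x̄)³ = -6599.0700 ⇒ m₃ = -6599.0700/6 = -1099.84500
m₂^(3/2) = 78.88000^(1.5) = 700.56809
g1 = m₃ / m₂^(3/2) = -1099.84500 / 700.56809 ≈ -1.570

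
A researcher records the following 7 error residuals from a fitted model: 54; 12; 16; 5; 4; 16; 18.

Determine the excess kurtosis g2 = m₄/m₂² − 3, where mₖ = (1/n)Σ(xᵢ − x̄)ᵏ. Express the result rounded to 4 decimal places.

1.2672

x̄ = 17.8571
Σ(xᵢ − x̄)² = 1704.8571 ⇒ m₂ = 243.55102
Σ(xᵢ − x̄)⁴ = 1771834.3382 ⇒ m₄ = 253119.19117
m₂² = 59317.09954
g2 = m₄/m₂² − 3 = 4.26722 − 3 ≈ 1.2672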